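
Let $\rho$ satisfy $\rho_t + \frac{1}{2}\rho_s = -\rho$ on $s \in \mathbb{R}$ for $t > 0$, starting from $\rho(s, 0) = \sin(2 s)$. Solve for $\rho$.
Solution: Substitute $\rho = e^{-t}u$, i.e. $u = e^{t}\rho$.
By the product rule, $\rho_t = e^{-t}(u_t - u)$, $\rho_s = e^{-t}u_s$.
Substituting into the PDE and dividing by $e^{-t}$: $u_t - u + \frac{1}{2}u_s = -u$.
The lower-order terms cancel, leaving the standard advection equation $u_t + \frac{1}{2}u_s = 0$.
Initial data for $u$: $u(s,0) = \rho(s,0) = \sin(2 s)$.
Solve for $u$:
  By method of characteristics (waves move right with speed 1/2):
  Along characteristics $s - \frac{1}{2}t =$ const, $u$ is constant, so $u(s,t) = f(s - \frac{1}{2}t)$ with $f = u( \cdot , 0)$.
Hence $u(s,t) = \sin(2 s - t)$.
Transform back: $\rho(s,t) = e^{-t}u(s,t)$.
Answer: $\rho(s, t) = e^{-t} \sin(2 s - t)$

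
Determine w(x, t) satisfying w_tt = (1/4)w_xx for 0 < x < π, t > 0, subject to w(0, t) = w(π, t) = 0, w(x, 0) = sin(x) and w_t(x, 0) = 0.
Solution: Separating variables: w = Σ [A_n cos(ω_n t) + B_n sin(ω_n t)] sin(nx), ω_n = n/2. From ICs: A_1=1.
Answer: w(x, t) = sin(x)cos(t/2)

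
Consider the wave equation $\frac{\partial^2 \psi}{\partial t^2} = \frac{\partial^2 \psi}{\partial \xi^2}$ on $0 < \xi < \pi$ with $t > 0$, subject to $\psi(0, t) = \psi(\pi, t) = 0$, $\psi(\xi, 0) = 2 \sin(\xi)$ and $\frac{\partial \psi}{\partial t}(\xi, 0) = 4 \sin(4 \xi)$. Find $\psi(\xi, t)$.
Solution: Separating variables: $\psi = \sum [A_n \cos(\omega_n t) + B_n \sin(\omega_n t)] \sin(n\xi)$, $\omega_n = n$. From ICs ($B_n$ = velocity coefficient / $\omega_n$): $A_1=2, B_4=1$.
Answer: $\psi(\xi, t) = 2 \sin(\xi) \cos(t) + \sin(4 \xi) \sin(4 t)$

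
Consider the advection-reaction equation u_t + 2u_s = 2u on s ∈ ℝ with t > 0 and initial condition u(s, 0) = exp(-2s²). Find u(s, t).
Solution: Substitute u = exp(2t)w.
Then u_t = exp(2t)(w_t + 2w), u_s = exp(2t)w_s; substituting and dividing by exp(2t), the lower-order terms cancel: w_t + 2w_s = 0 (standard advection equation).
Data for w: w(s,0) = u(s,0) = exp(-2s²).
By characteristics (ds/dt = 2), w(s,t) = f(s - 2t) with f = w(·, 0).
So w(s,t) = exp(-2(s - 2t)²), and u(s,t) = exp(2t)w(s,t).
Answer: u(s, t) = exp(2t)exp(-2(s - 2t)²)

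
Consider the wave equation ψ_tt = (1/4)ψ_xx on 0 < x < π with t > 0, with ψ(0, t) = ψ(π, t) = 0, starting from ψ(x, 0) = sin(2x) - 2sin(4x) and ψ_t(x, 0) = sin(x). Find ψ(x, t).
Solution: Separating variables: ψ = Σ [A_n cos(ω_n t) + B_n sin(ω_n t)] sin(nx), ω_n = n/2. From ICs (B_n = velocity coefficient / ω_n): A_2=1, A_4=-2, B_1=2.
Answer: ψ(x, t) = 2sin(t/2)sin(x) + sin(2x)cos(t) - 2sin(4x)cos(2t)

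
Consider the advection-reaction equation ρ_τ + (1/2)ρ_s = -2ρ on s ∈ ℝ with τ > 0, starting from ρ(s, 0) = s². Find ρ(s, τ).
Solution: Substitute ρ = exp(-2τ)u.
Then ρ_τ = exp(-2τ)(u_τ - 2u), ρ_s = exp(-2τ)u_s; substituting and dividing by exp(-2τ), the lower-order terms cancel: u_τ + (1/2)u_s = 0 (standard advection equation).
Data for u: u(s,0) = ρ(s,0) = s².
By characteristics (ds/dτ = 1/2), u(s,τ) = f(s - (1/2)τ) with f = u(·, 0).
So u(s,τ) = s² - sτ + (1/4)τ², and ρ(s,τ) = exp(-2τ)u(s,τ).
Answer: ρ(s, τ) = s²exp(-2τ) - sτexp(-2τ) + (1/4)τ²exp(-2τ)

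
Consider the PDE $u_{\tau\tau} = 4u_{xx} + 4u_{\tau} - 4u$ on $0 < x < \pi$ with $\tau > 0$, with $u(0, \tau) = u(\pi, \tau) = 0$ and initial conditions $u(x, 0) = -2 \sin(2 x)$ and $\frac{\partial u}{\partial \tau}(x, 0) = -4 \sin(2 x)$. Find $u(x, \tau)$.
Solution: Substitute $u = e^{2\tau}w$, i.e. $w = e^{-2\tau}u$.
By the product rule, $u_{\tau} = e^{2\tau}(w_{\tau} + 2w)$, $u_{\tau\tau} = e^{2\tau}(w_{\tau\tau} + 4w_{\tau} + 4w)$, $u_{xx} = e^{2\tau}w_{xx}$.
Substituting into the PDE and dividing by $e^{2\tau}$: $w_{\tau\tau} + 4w_{\tau} + 4w = 4w_{xx} + 4(w_{\tau} + 2w) - 4w$.
The lower-order terms cancel, leaving the standard wave equation $w_{\tau\tau} = 4w_{xx}$.
Initial data for $w$: $w(x,0) = u(x,0) = -2 \sin(2 x)$; $w_{\tau}(x,0) = u_{\tau}(x,0) - 2u(x,0) = 0$. The boundary conditions carry over: $w(0,\tau) = w(\pi,\tau) = 0$.
Solve for $w$:
  Using separation of variables $w = X(x)T(\tau)$:
  Eigenfunctions: $\sin(nx)$, $n = 1, 2, 3, \ldots$
  General solution: $w(x, \tau) = \sum [A_n \cos(2n \tau) + B_n \sin(2n \tau)] \sin(nx)$
  From $w(x,0) = -2 \sin(2 x)$: $A_2=-2$. From $w_{\tau}(x,0) = 0$: all $B_n = 0$.
Hence $w(x,\tau) = -2 \sin(2 x) \cos(4 \tau)$.
Transform back: $u(x,\tau) = e^{2\tau}w(x,\tau)$.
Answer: $u(x, \tau) = -2 e^{2 \tau} \sin(2 x) \cos(4 \tau)$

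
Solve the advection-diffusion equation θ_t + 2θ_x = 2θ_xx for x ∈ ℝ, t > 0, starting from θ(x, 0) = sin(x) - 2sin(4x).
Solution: Moving frame: η = x - 2t, σ = t, θ = u(η,σ), so θ_t = u_σ - 2u_η and θ_xx = u_ηη.
Hence θ_t + 2θ_x = u_σ and the PDE becomes the heat equation u_σ = 2u_ηη on η ∈ ℝ.
Initial data: u(η,0) = θ(η,0) = sin(η) - 2sin(4η). Each mode sin(nη) decays as exp(-2n²σ) on ℝ, so u(η,σ) = Σ c_n exp(-2n²σ) sin(nη) with c_1=1, c_4=-2: u(η,σ) = exp(-2σ)sin(η) - 2exp(-32σ)sin(4η).
Substituting back: θ(x,t) = u(x - 2t, t).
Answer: θ(x, t) = -exp(-2t)sin(2t - x) + 2exp(-32t)sin(8t - 4x)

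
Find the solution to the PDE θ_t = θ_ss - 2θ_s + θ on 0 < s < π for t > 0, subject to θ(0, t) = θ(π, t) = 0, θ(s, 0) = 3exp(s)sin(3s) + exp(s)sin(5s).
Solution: Substitute θ = exp(s)u, i.e. u = exp(-s)θ.
By the product rule, θ_s = exp(s)(u_s + u), θ_ss = exp(s)(u_ss + 2u_s + u), θ_t = exp(s)u_t.
Substituting into the PDE and dividing by exp(s): u_t = (u_ss + 2u_s + u) - 2(u_s + u) + u.
The lower-order terms cancel, leaving the standard heat equation u_t = u_ss.
Initial data for u: u(s,0) = exp(-s)θ(s,0) = 3sin(3s) + sin(5s). The boundary conditions carry over: u(0,t) = u(π,t) = 0.
Solve for u:
  Using separation of variables u = X(s)G(t):
  Eigenfunctions: sin(ns), n = 1, 2, 3, ...
  General solution: u(s, t) = Σ c_n sin(ns) exp(-n² t)
  Matching u(s,0) = 3sin(3s) + sin(5s) term by term: c_3=3, c_5=1.
Hence u(s,t) = 3exp(-9t)sin(3s) + exp(-25t)sin(5s).
Transform back: θ(s,t) = exp(s)u(s,t).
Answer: θ(s, t) = 3exp(s)exp(-9t)sin(3s) + exp(s)exp(-25t)sin(5s)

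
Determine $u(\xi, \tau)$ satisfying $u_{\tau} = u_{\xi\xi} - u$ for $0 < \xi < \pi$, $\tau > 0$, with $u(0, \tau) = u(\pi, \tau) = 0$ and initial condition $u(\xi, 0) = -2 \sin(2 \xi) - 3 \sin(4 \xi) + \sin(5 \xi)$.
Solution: Substitute $u = e^{-\tau}w$, i.e. $w = e^{\tau}u$.
By the product rule, $u_{\tau} = e^{-\tau}(w_{\tau} - w)$, $u_{\xi\xi} = e^{-\tau}w_{\xi\xi}$.
Substituting into the PDE and dividing by $e^{-\tau}$: $w_{\tau} - w = w_{\xi\xi} - w$.
The lower-order terms cancel, leaving the standard heat equation $w_{\tau} = w_{\xi\xi}$.
Initial data for $w$: $w(\xi,0) = u(\xi,0) = -2 \sin(2 \xi) - 3 \sin(4 \xi) + \sin(5 \xi)$. The boundary conditions carry over: $w(0,\tau) = w(\pi,\tau) = 0$.
Solve for $w$:
  Using separation of variables $w = X(\xi)T(\tau)$:
  Eigenfunctions: $\sin(n\xi)$, $n = 1, 2, 3, \ldots$
  General solution: $w(\xi, \tau) = \sum c_n \sin(n\xi) e^{-n^2 \tau}$
  Matching $w(\xi,0) = -2 \sin(2 \xi) - 3 \sin(4 \xi) + \sin(5 \xi)$ term by term: $c_2=-2, c_4=-3, c_5=1$.
Hence $w(\xi,\tau) = -2 e^{-4 \tau} \sin(2 \xi) - 3 e^{-16 \tau} \sin(4 \xi) + e^{-25 \tau} \sin(5 \xi)$.
Transform back: $u(\xi,\tau) = e^{-\tau}w(\xi,\tau)$.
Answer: $u(\xi, \tau) = -2 e^{-5 \tau} \sin(2 \xi) - 3 e^{-17 \tau} \sin(4 \xi) + e^{-26 \tau} \sin(5 \xi)$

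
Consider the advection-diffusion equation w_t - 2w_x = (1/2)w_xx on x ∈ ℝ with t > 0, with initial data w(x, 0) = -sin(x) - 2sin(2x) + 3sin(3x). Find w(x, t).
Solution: Change to a moving frame: let η = x + 2t, σ = t and write w(x,t) = u(η,σ).
By the chain rule w_t = u_σ + 2u_η, w_x = u_η, w_xx = u_ηη.
Then w_t - 2w_x = u_σ: the advection term cancels and the PDE becomes the heat equation u_σ = (1/2)u_ηη on η ∈ ℝ.
Initial data: u(η,0) = w(η,0) = -sin(η) - 2sin(2η) + 3sin(3η).
On η ∈ ℝ each mode satisfies (sin(nη))″ = -n² sin(nη), so exp(-n²σ/2) sin(nη) solves the heat equation; by superposition u(η,σ) = Σ c_n exp(-n²σ/2) sin(nη).
Reading off the coefficients: c_1=-1, c_2=-2, c_3=3, so u(η,σ) = -2exp(-2σ)sin(2η) - exp(-σ/2)sin(η) + 3exp(-9σ/2)sin(3η).
Substituting back η = x + 2t, σ = t: w(x,t) = u(x + 2t, t).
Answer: w(x, t) = -2exp(-2t)sin(4t + 2x) - exp(-t/2)sin(2t + x) + 3exp(-9t/2)sin(6t + 3x)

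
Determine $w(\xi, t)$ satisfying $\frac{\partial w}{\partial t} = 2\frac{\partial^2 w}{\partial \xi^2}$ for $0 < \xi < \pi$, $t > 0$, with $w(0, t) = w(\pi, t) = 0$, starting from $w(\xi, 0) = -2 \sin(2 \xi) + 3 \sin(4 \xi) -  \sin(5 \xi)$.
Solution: Using separation of variables $w = X(\xi)T(t)$:
Eigenfunctions: $\sin(n\xi)$, $n = 1, 2, 3, \ldots$
General solution: $w(\xi, t) = \sum c_n \sin(n\xi) e^{-2n^2 t}$
Matching $w(\xi,0) = -2 \sin(2 \xi) + 3 \sin(4 \xi) - \sin(5 \xi)$ term by term: $c_2=-2, c_4=3, c_5=-1$.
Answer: $w(\xi, t) = -2 e^{-8 t} \sin(2 \xi) + 3 e^{-32 t} \sin(4 \xi) -  e^{-50 t} \sin(5 \xi)$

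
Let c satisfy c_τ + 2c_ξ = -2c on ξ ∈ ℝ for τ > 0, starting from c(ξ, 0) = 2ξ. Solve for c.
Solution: Substitute c = exp(-2τ)u, i.e. u = exp(2τ)c.
By the product rule, c_τ = exp(-2τ)(u_τ - 2u), c_ξ = exp(-2τ)u_ξ.
Substituting into the PDE and dividing by exp(-2τ): u_τ - 2u + 2u_ξ = -2u.
The lower-order terms cancel, leaving the standard advection equation u_τ + 2u_ξ = 0.
Initial data for u: u(ξ,0) = c(ξ,0) = 2ξ.
Solve for u:
  By method of characteristics (waves move right with speed 2):
  Along characteristics ξ - 2τ = const, u is constant, so u(ξ,τ) = f(ξ - 2τ) with f = u(·, 0).
Hence u(ξ,τ) = 2ξ - 4τ.
Transform back: c(ξ,τ) = exp(-2τ)u(ξ,τ).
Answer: c(ξ, τ) = 2ξexp(-2τ) - 4τexp(-2τ)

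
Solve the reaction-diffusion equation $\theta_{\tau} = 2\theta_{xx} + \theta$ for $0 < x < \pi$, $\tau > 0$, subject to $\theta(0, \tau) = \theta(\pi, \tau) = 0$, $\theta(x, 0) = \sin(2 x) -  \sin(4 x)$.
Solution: Substitute $\theta = e^{\tau}u$, i.e. $u = e^{-\tau}\theta$.
By the product rule, $\theta_{\tau} = e^{\tau}(u_{\tau} + u)$, $\theta_{xx} = e^{\tau}u_{xx}$.
Substituting into the PDE and dividing by $e^{\tau}$: $u_{\tau} + u = 2u_{xx} + u$.
The lower-order terms cancel, leaving the standard heat equation $u_{\tau} = 2u_{xx}$.
Initial data for $u$: $u(x,0) = \theta(x,0) = \sin(2 x) - \sin(4 x)$. The boundary conditions carry over: $u(0,\tau) = u(\pi,\tau) = 0$.
Solve for $u$:
  Using separation of variables $u = X(x)G(\tau)$:
  Eigenfunctions: $\sin(nx)$, $n = 1, 2, 3, \ldots$
  General solution: $u(x, \tau) = \sum c_n \sin(nx) e^{-2n^2 \tau}$
  Matching $u(x,0) = \sin(2 x) - \sin(4 x)$ term by term: $c_2=1, c_4=-1$.
Hence $u(x,\tau) = e^{-8 \tau} \sin(2 x) - e^{-32 \tau} \sin(4 x)$.
Transform back: $\theta(x,\tau) = e^{\tau}u(x,\tau)$.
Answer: $\theta(x, \tau) = e^{-7 \tau} \sin(2 x) -  e^{-31 \tau} \sin(4 x)$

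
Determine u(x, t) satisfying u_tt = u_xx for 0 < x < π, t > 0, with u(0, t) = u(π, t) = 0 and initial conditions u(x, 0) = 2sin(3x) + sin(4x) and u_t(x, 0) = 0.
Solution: Separating variables: u = Σ [A_n cos(ω_n t) + B_n sin(ω_n t)] sin(nx), ω_n = n. From ICs: A_3=2, A_4=1.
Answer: u(x, t) = 2sin(3x)cos(3t) + sin(4x)cos(4t)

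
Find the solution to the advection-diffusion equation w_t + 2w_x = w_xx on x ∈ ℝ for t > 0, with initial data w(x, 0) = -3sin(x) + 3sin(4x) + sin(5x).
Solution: Moving frame: η = x - 2t, σ = t, w = u(η,σ), so w_t = u_σ - 2u_η and w_xx = u_ηη.
Hence w_t + 2w_x = u_σ and the PDE becomes the heat equation u_σ = u_ηη on η ∈ ℝ.
Initial data: u(η,0) = w(η,0) = -3sin(η) + 3sin(4η) + sin(5η). Each mode sin(nη) decays as exp(-n²σ) on ℝ, so u(η,σ) = Σ c_n exp(-n²σ) sin(nη) with c_1=-3, c_4=3, c_5=1: u(η,σ) = -3exp(-σ)sin(η) + 3exp(-16σ)sin(4η) + exp(-25σ)sin(5η).
Substituting back: w(x,t) = u(x - 2t, t).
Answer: w(x, t) = 3exp(-t)sin(2t - x) - 3exp(-16t)sin(8t - 4x) - exp(-25t)sin(10t - 5x)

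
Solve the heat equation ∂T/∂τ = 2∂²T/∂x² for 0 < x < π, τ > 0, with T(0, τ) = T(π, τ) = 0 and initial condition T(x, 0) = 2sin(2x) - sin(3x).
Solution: Using separation of variables T = X(x)G(τ):
Eigenfunctions: sin(nx), n = 1, 2, 3, ...
General solution: T(x, τ) = Σ c_n sin(nx) exp(-2n² τ)
Matching T(x,0) = 2sin(2x) - sin(3x) term by term: c_2=2, c_3=-1.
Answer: T(x, τ) = 2exp(-8τ)sin(2x) - exp(-18τ)sin(3x)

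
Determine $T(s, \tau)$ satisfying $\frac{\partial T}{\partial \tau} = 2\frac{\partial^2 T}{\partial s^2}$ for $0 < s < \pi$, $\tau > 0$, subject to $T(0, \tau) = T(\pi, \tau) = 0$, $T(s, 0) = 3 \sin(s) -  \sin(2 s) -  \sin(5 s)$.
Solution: Separating variables: $T = \sum c_n e^{-2n^2\tau} \sin(ns)$. From $T(s,0) = 3 \sin(s) - \sin(2 s) - \sin(5 s)$: $c_1=3, c_2=-1, c_5=-1$.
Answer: $T(s, \tau) = 3 e^{-2 \tau} \sin(s) -  e^{-8 \tau} \sin(2 s) -  e^{-50 \tau} \sin(5 s)$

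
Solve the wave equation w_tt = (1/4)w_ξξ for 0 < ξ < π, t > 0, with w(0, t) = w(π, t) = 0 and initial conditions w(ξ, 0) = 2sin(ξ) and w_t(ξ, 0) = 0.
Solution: Separating variables: w = Σ [A_n cos(ω_n t) + B_n sin(ω_n t)] sin(nξ), ω_n = n/2. From ICs: A_1=2.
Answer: w(ξ, t) = 2sin(ξ)cos(t/2)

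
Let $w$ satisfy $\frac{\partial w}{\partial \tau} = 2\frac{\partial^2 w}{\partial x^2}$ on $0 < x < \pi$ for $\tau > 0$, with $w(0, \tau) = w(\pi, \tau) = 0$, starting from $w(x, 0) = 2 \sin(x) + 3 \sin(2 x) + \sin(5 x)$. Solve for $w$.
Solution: Using separation of variables $w = X(x)T(\tau)$:
Eigenfunctions: $\sin(nx)$, $n = 1, 2, 3, \ldots$
General solution: $w(x, \tau) = \sum c_n \sin(nx) e^{-2n^2 \tau}$
Matching $w(x,0) = 2 \sin(x) + 3 \sin(2 x) + \sin(5 x)$ term by term: $c_1=2, c_2=3, c_5=1$.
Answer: $w(x, \tau) = 2 e^{-2 \tau} \sin(x) + 3 e^{-8 \tau} \sin(2 x) + e^{-50 \tau} \sin(5 x)$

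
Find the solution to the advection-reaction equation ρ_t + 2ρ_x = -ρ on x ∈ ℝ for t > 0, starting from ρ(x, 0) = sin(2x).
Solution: Substitute ρ = exp(-t)u, i.e. u = exp(t)ρ.
By the product rule, ρ_t = exp(-t)(u_t - u), ρ_x = exp(-t)u_x.
Substituting into the PDE and dividing by exp(-t): u_t - u + 2u_x = -u.
The lower-order terms cancel, leaving the standard advection equation u_t + 2u_x = 0.
Initial data for u: u(x,0) = ρ(x,0) = sin(2x).
Solve for u:
  By method of characteristics (waves move right with speed 2):
  Along characteristics x - 2t = const, u is constant, so u(x,t) = f(x - 2t) with f = u(·, 0).
Hence u(x,t) = -sin(4t - 2x).
Transform back: ρ(x,t) = exp(-t)u(x,t).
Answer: ρ(x, t) = -exp(-t)sin(4t - 2x)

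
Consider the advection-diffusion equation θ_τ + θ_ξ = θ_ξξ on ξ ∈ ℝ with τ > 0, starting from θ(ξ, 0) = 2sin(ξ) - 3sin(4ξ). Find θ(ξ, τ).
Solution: Moving frame: η = ξ - τ, σ = τ, θ = u(η,σ), so θ_τ = u_σ - u_η and θ_ξξ = u_ηη.
Hence θ_τ + θ_ξ = u_σ and the PDE becomes the heat equation u_σ = u_ηη on η ∈ ℝ.
Initial data: u(η,0) = θ(η,0) = 2sin(η) - 3sin(4η). Each mode sin(nη) decays as exp(-n²σ) on ℝ, so u(η,σ) = Σ c_n exp(-n²σ) sin(nη) with c_1=2, c_4=-3: u(η,σ) = 2exp(-σ)sin(η) - 3exp(-16σ)sin(4η).
Substituting back: θ(ξ,τ) = u(ξ - τ, τ).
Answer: θ(ξ, τ) = 2exp(-τ)sin(ξ - τ) - 3exp(-16τ)sin(4ξ - 4τ)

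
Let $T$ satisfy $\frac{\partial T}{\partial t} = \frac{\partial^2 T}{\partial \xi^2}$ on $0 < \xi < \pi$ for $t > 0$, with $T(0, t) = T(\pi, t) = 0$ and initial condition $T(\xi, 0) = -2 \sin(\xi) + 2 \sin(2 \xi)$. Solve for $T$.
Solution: Separating variables: $T = \sum c_n e^{-n^2t} \sin(n\xi)$. From $T(\xi,0) = -2 \sin(\xi) + 2 \sin(2 \xi)$: $c_1=-2, c_2=2$.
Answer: $T(\xi, t) = -2 e^{-t} \sin(\xi) + 2 e^{-4 t} \sin(2 \xi)$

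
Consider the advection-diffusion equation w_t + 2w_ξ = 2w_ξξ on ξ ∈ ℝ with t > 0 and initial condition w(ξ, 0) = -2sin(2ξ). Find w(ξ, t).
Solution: Moving frame: η = ξ - 2t, σ = t, w = u(η,σ), so w_t = u_σ - 2u_η and w_ξξ = u_ηη.
Hence w_t + 2w_ξ = u_σ and the PDE becomes the heat equation u_σ = 2u_ηη on η ∈ ℝ.
Initial data: u(η,0) = w(η,0) = -2sin(2η). Each mode sin(nη) decays as exp(-2n²σ) on ℝ, so u(η,σ) = Σ c_n exp(-2n²σ) sin(nη) with c_2=-2: u(η,σ) = -2exp(-8σ)sin(2η).
Substituting back: w(ξ,t) = u(ξ - 2t, t).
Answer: w(ξ, t) = 2exp(-8t)sin(4t - 2ξ)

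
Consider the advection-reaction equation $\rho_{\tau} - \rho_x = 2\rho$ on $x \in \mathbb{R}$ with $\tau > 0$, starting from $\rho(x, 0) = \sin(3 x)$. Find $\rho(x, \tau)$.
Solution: Substitute $\rho = e^{2\tau}u$, i.e. $u = e^{-2\tau}\rho$.
By the product rule, $\rho_{\tau} = e^{2\tau}(u_{\tau} + 2u)$, $\rho_x = e^{2\tau}u_x$.
Substituting into the PDE and dividing by $e^{2\tau}$: $u_{\tau} + 2u - u_x = 2u$.
The lower-order terms cancel, leaving the standard advection equation $u_{\tau} - u_x = 0$.
Initial data for $u$: $u(x,0) = \rho(x,0) = \sin(3 x)$.
Solve for $u$:
  By method of characteristics (waves move left with speed 1):
  Along characteristics $x + \tau =$ const, $u$ is constant, so $u(x,\tau) = f(x + \tau)$ with $f = u( \cdot , 0)$.
Hence $u(x,\tau) = \sin(3 x + 3 \tau)$.
Transform back: $\rho(x,\tau) = e^{2\tau}u(x,\tau)$.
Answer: $\rho(x, \tau) = e^{2 \tau} \sin(3 \tau + 3 x)$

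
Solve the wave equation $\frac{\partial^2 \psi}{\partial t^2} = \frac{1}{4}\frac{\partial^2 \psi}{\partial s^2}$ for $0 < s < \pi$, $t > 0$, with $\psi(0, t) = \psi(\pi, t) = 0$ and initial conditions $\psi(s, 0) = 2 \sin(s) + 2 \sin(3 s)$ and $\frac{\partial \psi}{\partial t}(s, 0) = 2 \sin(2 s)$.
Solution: Separating variables: $\psi = \sum [A_n \cos(\omega_n t) + B_n \sin(\omega_n t)] \sin(ns)$, $\omega_n = n/2$. From ICs ($B_n$ = velocity coefficient / $\omega_n$): $A_1=2, A_3=2, B_2=2$.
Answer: $\psi(s, t) = 2 \sin(s) \cos(t/2) + 2 \sin(2 s) \sin(t) + 2 \sin(3 s) \cos(3 t/2)$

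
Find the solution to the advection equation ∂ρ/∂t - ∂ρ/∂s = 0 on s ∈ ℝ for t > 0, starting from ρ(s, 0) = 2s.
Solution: By method of characteristics (waves move left with speed 1):
Along characteristics s + t = const, ρ is constant, so ρ(s,t) = f(s + t) with f = ρ(·, 0).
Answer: ρ(s, t) = 2s + 2t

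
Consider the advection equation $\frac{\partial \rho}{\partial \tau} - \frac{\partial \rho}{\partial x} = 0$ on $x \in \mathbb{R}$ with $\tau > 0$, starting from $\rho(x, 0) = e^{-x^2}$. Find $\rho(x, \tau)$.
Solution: By characteristics ($dx/d\tau = -1$), $\rho(x,\tau) = f(x + \tau)$ with $f = \rho( \cdot , 0)$.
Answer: $\rho(x, \tau) = e^{-(\tau + x)^2}$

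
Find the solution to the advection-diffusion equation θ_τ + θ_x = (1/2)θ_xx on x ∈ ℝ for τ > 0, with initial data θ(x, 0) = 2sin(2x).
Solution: Change to a moving frame: let η = x - τ, σ = τ and write θ(x,τ) = u(η,σ).
By the chain rule θ_τ = u_σ - u_η, θ_x = u_η, θ_xx = u_ηη.
Then θ_τ + θ_x = u_σ: the advection term cancels and the PDE becomes the heat equation u_σ = (1/2)u_ηη on η ∈ ℝ.
Initial data: u(η,0) = θ(η,0) = 2sin(2η).
On η ∈ ℝ each mode satisfies (sin(nη))″ = -n² sin(nη), so exp(-n²σ/2) sin(nη) solves the heat equation; by superposition u(η,σ) = Σ c_n exp(-n²σ/2) sin(nη).
Reading off the coefficients: c_2=2, so u(η,σ) = 2exp(-2σ)sin(2η).
Substituting back η = x - τ, σ = τ: θ(x,τ) = u(x - τ, τ).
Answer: θ(x, τ) = 2exp(-2τ)sin(2x - 2τ)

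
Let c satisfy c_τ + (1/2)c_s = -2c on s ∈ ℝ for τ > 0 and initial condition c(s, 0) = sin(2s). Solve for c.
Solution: Substitute c = exp(-2τ)u.
Then c_τ = exp(-2τ)(u_τ - 2u), c_s = exp(-2τ)u_s; substituting and dividing by exp(-2τ), the lower-order terms cancel: u_τ + (1/2)u_s = 0 (standard advection equation).
Data for u: u(s,0) = c(s,0) = sin(2s).
By characteristics (ds/dτ = 1/2), u(s,τ) = f(s - (1/2)τ) with f = u(·, 0).
So u(s,τ) = sin(2s - τ), and c(s,τ) = exp(-2τ)u(s,τ).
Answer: c(s, τ) = exp(-2τ)sin(2s - τ)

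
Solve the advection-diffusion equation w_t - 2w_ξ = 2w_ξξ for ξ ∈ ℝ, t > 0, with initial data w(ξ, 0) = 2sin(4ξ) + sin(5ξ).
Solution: Change to a moving frame: let η = ξ + 2t, σ = t and write w(ξ,t) = u(η,σ).
By the chain rule w_t = u_σ + 2u_η, w_ξ = u_η, w_ξξ = u_ηη.
Then w_t - 2w_ξ = u_σ: the advection term cancels and the PDE becomes the heat equation u_σ = 2u_ηη on η ∈ ℝ.
Initial data: u(η,0) = w(η,0) = 2sin(4η) + sin(5η).
On η ∈ ℝ each mode satisfies (sin(nη))″ = -n² sin(nη), so exp(-2n²σ) sin(nη) solves the heat equation; by superposition u(η,σ) = Σ c_n exp(-2n²σ) sin(nη).
Reading off the coefficients: c_4=2, c_5=1, so u(η,σ) = 2exp(-32σ)sin(4η) + exp(-50σ)sin(5η).
Substituting back η = ξ + 2t, σ = t: w(ξ,t) = u(ξ + 2t, t).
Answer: w(ξ, t) = 2exp(-32t)sin(8t + 4ξ) + exp(-50t)sin(10t + 5ξ)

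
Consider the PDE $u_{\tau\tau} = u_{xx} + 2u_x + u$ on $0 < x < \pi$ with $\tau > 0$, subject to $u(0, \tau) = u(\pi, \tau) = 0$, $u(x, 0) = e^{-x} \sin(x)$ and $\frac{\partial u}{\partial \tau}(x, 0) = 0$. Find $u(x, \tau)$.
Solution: Substitute $u = e^{-x}w$, i.e. $w = e^{x}u$.
By the product rule, $u_x = e^{-x}(w_x - w)$, $u_{xx} = e^{-x}(w_{xx} - 2w_x + w)$, $u_{\tau\tau} = e^{-x}w_{\tau\tau}$.
Substituting into the PDE and dividing by $e^{-x}$: $w_{\tau\tau} = (w_{xx} - 2w_x + w) + 2(w_x - w) + w$.
The lower-order terms cancel, leaving the standard wave equation $w_{\tau\tau} = w_{xx}$.
Initial data for $w$: $w(x,0) = e^{x}u(x,0) = \sin(x)$; $w_{\tau}(x,0) = e^{x}u_{\tau}(x,0) = 0$. The boundary conditions carry over: $w(0,\tau) = w(\pi,\tau) = 0$.
Solve for $w$:
  Using separation of variables $w = X(x)T(\tau)$:
  Eigenfunctions: $\sin(nx)$, $n = 1, 2, 3, \ldots$
  General solution: $w(x, \tau) = \sum [A_n \cos(n \tau) + B_n \sin(n \tau)] \sin(nx)$
  From $w(x,0) = \sin(x)$: $A_1=1$. From $w_{\tau}(x,0) = 0$: all $B_n = 0$.
Hence $w(x,\tau) = \sin(x) \cos(\tau)$.
Transform back: $u(x,\tau) = e^{-x}w(x,\tau)$.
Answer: $u(x, \tau) = e^{-x} \sin(x) \cos(\tau)$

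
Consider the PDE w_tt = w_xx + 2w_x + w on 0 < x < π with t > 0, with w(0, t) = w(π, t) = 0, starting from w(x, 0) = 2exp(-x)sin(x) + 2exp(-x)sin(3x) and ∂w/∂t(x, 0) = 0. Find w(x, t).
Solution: Substitute w = exp(-x)u.
Then w_x = exp(-x)(u_x - u), w_xx = exp(-x)(u_xx - 2u_x + u), w_tt = exp(-x)u_tt; substituting and dividing by exp(-x), the lower-order terms cancel: u_tt = u_xx (standard wave equation).
Data for u: u(x,0) = exp(x)w(x,0) = 2sin(x) + 2sin(3x); u_t(x,0) = exp(x)w_t(x,0) = 0. The boundary conditions carry over: u(0,t) = u(π,t) = 0.
Separating variables: u = Σ [A_n cos(ω_n t) + B_n sin(ω_n t)] sin(nx), ω_n = n. From ICs: A_1=2, A_3=2.
So u(x,t) = 2sin(x)cos(t) + 2sin(3x)cos(3t), and w(x,t) = exp(-x)u(x,t).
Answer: w(x, t) = 2exp(-x)sin(x)cos(t) + 2exp(-x)sin(3x)cos(3t)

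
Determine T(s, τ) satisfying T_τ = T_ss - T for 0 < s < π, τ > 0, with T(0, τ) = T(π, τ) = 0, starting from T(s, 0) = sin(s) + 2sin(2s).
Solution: Substitute T = exp(-τ)u, i.e. u = exp(τ)T.
By the product rule, T_τ = exp(-τ)(u_τ - u), T_ss = exp(-τ)u_ss.
Substituting into the PDE and dividing by exp(-τ): u_τ - u = u_ss - u.
The lower-order terms cancel, leaving the standard heat equation u_τ = u_ss.
Initial data for u: u(s,0) = T(s,0) = sin(s) + 2sin(2s). The boundary conditions carry over: u(0,τ) = u(π,τ) = 0.
Solve for u:
  Using separation of variables u = X(s)G(τ):
  Eigenfunctions: sin(ns), n = 1, 2, 3, ...
  General solution: u(s, τ) = Σ c_n sin(ns) exp(-n² τ)
  Matching u(s,0) = sin(s) + 2sin(2s) term by term: c_1=1, c_2=2.
Hence u(s,τ) = exp(-τ)sin(s) + 2exp(-4τ)sin(2s).
Transform back: T(s,τ) = exp(-τ)u(s,τ).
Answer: T(s, τ) = exp(-2τ)sin(s) + 2exp(-5τ)sin(2s)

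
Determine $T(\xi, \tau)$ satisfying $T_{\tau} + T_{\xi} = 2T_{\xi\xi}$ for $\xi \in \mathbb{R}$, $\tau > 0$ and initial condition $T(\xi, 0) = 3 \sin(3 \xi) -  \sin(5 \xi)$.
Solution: Moving frame: $\eta = \xi - \tau$, $\sigma = \tau$, $T = u(\eta,\sigma)$, so $T_{\tau} = u_{\sigma} - u_{\eta}$ and $T_{\xi\xi} = u_{\eta\eta}$.
Hence $T_{\tau} + T_{\xi} = u_{\sigma}$ and the PDE becomes the heat equation $u_{\sigma} = 2u_{\eta\eta}$ on $\eta \in \mathbb{R}$.
Initial data: $u(\eta,0) = T(\eta,0) = 3 \sin(3 \eta) - \sin(5 \eta)$. Each mode $\sin(n\eta)$ decays as $e^{-2n^2\sigma}$ on $\mathbb{R}$, so $u(\eta,\sigma) = \sum c_n e^{-2n^2\sigma} \sin(n\eta)$ with $c_3=3, c_5=-1$: $u(\eta,\sigma) = 3 e^{-18 \sigma} \sin(3 \eta) - e^{-50 \sigma} \sin(5 \eta)$.
Substituting back: $T(\xi,\tau) = u(\xi - \tau, \tau)$.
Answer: $T(\xi, \tau) = -3 e^{-18 \tau} \sin(3 \tau - 3 \xi) + e^{-50 \tau} \sin(5 \tau - 5 \xi)$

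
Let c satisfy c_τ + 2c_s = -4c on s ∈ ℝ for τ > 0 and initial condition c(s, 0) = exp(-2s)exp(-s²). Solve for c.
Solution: Substitute c = exp(-2s)u, i.e. u = exp(2s)c.
By the product rule, c_s = exp(-2s)(u_s - 2u), c_τ = exp(-2s)u_τ.
Substituting into the PDE and dividing by exp(-2s): u_τ + 2(u_s - 2u) = -4u.
The lower-order terms cancel, leaving the standard advection equation u_τ + 2u_s = 0.
Initial data for u: u(s,0) = exp(2s)c(s,0) = exp(-s²).
Solve for u:
  By method of characteristics (waves move right with speed 2):
  Along characteristics s - 2τ = const, u is constant, so u(s,τ) = f(s - 2τ) with f = u(·, 0).
Hence u(s,τ) = exp(-(s - 2τ)²).
Transform back: c(s,τ) = exp(-2s)u(s,τ).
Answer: c(s, τ) = exp(-2s)exp(-(s - 2τ)²)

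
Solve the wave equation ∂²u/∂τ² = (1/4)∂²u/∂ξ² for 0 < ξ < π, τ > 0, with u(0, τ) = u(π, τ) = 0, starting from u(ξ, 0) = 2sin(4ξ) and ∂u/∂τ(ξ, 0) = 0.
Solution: Using separation of variables u = X(ξ)T(τ):
Eigenfunctions: sin(nξ), n = 1, 2, 3, ...
General solution: u(ξ, τ) = Σ [A_n cos(n τ/2) + B_n sin(n τ/2)] sin(nξ)
From u(ξ,0) = 2sin(4ξ): A_4=2. From u_τ(ξ,0) = 0: all B_n = 0.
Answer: u(ξ, τ) = 2sin(4ξ)cos(2τ)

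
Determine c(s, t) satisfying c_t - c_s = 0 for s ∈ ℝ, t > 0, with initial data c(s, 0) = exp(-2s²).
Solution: By method of characteristics (waves move left with speed 1):
Along characteristics s + t = const, c is constant, so c(s,t) = f(s + t) with f = c(·, 0).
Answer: c(s, t) = exp(-2(s + t)²)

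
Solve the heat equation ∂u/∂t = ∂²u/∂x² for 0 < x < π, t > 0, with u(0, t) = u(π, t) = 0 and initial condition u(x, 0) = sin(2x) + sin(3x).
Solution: Using separation of variables u = X(x)T(t):
Eigenfunctions: sin(nx), n = 1, 2, 3, ...
General solution: u(x, t) = Σ c_n sin(nx) exp(-n² t)
Matching u(x,0) = sin(2x) + sin(3x) term by term: c_2=1, c_3=1.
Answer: u(x, t) = exp(-4t)sin(2x) + exp(-9t)sin(3x)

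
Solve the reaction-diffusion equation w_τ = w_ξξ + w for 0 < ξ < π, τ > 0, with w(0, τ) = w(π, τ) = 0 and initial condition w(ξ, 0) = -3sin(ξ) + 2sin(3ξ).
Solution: Substitute w = exp(τ)u.
Then w_τ = exp(τ)(u_τ + u), w_ξξ = exp(τ)u_ξξ; substituting and dividing by exp(τ), the lower-order terms cancel: u_τ = u_ξξ (standard heat equation).
Data for u: u(ξ,0) = w(ξ,0) = -3sin(ξ) + 2sin(3ξ). The boundary conditions carry over: u(0,τ) = u(π,τ) = 0.
Separating variables: u = Σ c_n exp(-n²τ) sin(nξ). From u(ξ,0) = -3sin(ξ) + 2sin(3ξ): c_1=-3, c_3=2.
So u(ξ,τ) = -3exp(-τ)sin(ξ) + 2exp(-9τ)sin(3ξ), and w(ξ,τ) = exp(τ)u(ξ,τ).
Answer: w(ξ, τ) = -3sin(ξ) + 2exp(-8τ)sin(3ξ)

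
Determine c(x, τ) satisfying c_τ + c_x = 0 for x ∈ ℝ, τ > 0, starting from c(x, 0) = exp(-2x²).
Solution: By characteristics (dx/dτ = 1), c(x,τ) = f(x - τ) with f = c(·, 0).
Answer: c(x, τ) = exp(-2(x - τ)²)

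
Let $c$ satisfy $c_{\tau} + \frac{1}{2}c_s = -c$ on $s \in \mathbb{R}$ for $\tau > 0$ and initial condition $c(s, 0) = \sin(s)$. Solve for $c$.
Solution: Substitute $c = e^{-\tau}u$, i.e. $u = e^{\tau}c$.
By the product rule, $c_{\tau} = e^{-\tau}(u_{\tau} - u)$, $c_s = e^{-\tau}u_s$.
Substituting into the PDE and dividing by $e^{-\tau}$: $u_{\tau} - u + \frac{1}{2}u_s = -u$.
The lower-order terms cancel, leaving the standard advection equation $u_{\tau} + \frac{1}{2}u_s = 0$.
Initial data for $u$: $u(s,0) = c(s,0) = \sin(s)$.
Solve for $u$:
  By method of characteristics (waves move right with speed 1/2):
  Along characteristics $s - \frac{1}{2}\tau =$ const, $u$ is constant, so $u(s,\tau) = f(s - \frac{1}{2}\tau)$ with $f = u( \cdot , 0)$.
Hence $u(s,\tau) = \sin(s - \tau/2)$.
Transform back: $c(s,\tau) = e^{-\tau}u(s,\tau)$.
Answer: $c(s, \tau) = - e^{-\tau} \sin(\tau/2 - s)$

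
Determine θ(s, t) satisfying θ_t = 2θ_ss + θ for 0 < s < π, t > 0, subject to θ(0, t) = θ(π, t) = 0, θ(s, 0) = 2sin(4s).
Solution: Substitute θ = exp(t)u, i.e. u = exp(-t)θ.
By the product rule, θ_t = exp(t)(u_t + u), θ_ss = exp(t)u_ss.
Substituting into the PDE and dividing by exp(t): u_t + u = 2u_ss + u.
The lower-order terms cancel, leaving the standard heat equation u_t = 2u_ss.
Initial data for u: u(s,0) = θ(s,0) = 2sin(4s). The boundary conditions carry over: u(0,t) = u(π,t) = 0.
Solve for u:
  Using separation of variables u = X(s)G(t):
  Eigenfunctions: sin(ns), n = 1, 2, 3, ...
  General solution: u(s, t) = Σ c_n sin(ns) exp(-2n² t)
  Matching u(s,0) = 2sin(4s) term by term: c_4=2.
Hence u(s,t) = 2exp(-32t)sin(4s).
Transform back: θ(s,t) = exp(t)u(s,t).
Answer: θ(s, t) = 2exp(-31t)sin(4s)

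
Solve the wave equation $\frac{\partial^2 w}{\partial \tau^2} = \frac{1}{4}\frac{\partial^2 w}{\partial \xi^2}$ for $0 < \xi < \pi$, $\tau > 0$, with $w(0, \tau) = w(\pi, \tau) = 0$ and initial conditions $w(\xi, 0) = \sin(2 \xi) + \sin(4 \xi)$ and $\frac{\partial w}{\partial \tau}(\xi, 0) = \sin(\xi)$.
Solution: Separating variables: $w = \sum [A_n \cos(\omega_n \tau) + B_n \sin(\omega_n \tau)] \sin(n\xi)$, $\omega_n = n/2$. From ICs ($B_n$ = velocity coefficient / $\omega_n$): $A_2=1, A_4=1, B_1=2$.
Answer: $w(\xi, \tau) = 2 \sin(\tau/2) \sin(\xi) + \sin(2 \xi) \cos(\tau) + \sin(4 \xi) \cos(2 \tau)$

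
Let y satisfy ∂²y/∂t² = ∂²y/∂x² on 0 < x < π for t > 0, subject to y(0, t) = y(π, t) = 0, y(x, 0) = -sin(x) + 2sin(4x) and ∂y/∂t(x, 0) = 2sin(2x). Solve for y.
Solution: Separating variables: y = Σ [A_n cos(ω_n t) + B_n sin(ω_n t)] sin(nx), ω_n = n. From ICs (B_n = velocity coefficient / ω_n): A_1=-1, A_4=2, B_2=1.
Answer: y(x, t) = sin(2t)sin(2x) - sin(x)cos(t) + 2sin(4x)cos(4t)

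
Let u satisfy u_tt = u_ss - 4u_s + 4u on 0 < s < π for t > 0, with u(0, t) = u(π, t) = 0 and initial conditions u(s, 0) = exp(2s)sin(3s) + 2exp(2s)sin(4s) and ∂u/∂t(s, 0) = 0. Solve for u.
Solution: Substitute u = exp(2s)w.
Then u_s = exp(2s)(w_s + 2w), u_ss = exp(2s)(w_ss + 4w_s + 4w), u_tt = exp(2s)w_tt; substituting and dividing by exp(2s), the lower-order terms cancel: w_tt = w_ss (standard wave equation).
Data for w: w(s,0) = exp(-2s)u(s,0) = sin(3s) + 2sin(4s); w_t(s,0) = exp(-2s)u_t(s,0) = 0. The boundary conditions carry over: w(0,t) = w(π,t) = 0.
Separating variables: w = Σ [A_n cos(ω_n t) + B_n sin(ω_n t)] sin(ns), ω_n = n. From ICs: A_3=1, A_4=2.
So w(s,t) = sin(3s)cos(3t) + 2sin(4s)cos(4t), and u(s,t) = exp(2s)w(s,t).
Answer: u(s, t) = exp(2s)sin(3s)cos(3t) + 2exp(2s)sin(4s)cos(4t)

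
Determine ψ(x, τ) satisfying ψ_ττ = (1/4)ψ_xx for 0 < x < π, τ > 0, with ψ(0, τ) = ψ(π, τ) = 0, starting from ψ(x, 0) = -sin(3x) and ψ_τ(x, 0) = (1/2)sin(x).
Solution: Separating variables: ψ = Σ [A_n cos(ω_n τ) + B_n sin(ω_n τ)] sin(nx), ω_n = n/2. From ICs (B_n = velocity coefficient / ω_n): A_3=-1, B_1=1.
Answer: ψ(x, τ) = sin(x)sin(τ/2) - sin(3x)cos(3τ/2)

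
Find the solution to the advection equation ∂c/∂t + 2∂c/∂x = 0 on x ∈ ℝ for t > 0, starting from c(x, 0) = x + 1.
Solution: By characteristics (dx/dt = 2), c(x,t) = f(x - 2t) with f = c(·, 0).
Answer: c(x, t) = -2t + x + 1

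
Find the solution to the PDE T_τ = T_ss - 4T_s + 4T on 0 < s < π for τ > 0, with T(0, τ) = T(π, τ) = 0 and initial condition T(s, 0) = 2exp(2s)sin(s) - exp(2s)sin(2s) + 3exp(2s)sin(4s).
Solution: Substitute T = exp(2s)u, i.e. u = exp(-2s)T.
By the product rule, T_s = exp(2s)(u_s + 2u), T_ss = exp(2s)(u_ss + 4u_s + 4u), T_τ = exp(2s)u_τ.
Substituting into the PDE and dividing by exp(2s): u_τ = (u_ss + 4u_s + 4u) - 4(u_s + 2u) + 4u.
The lower-order terms cancel, leaving the standard heat equation u_τ = u_ss.
Initial data for u: u(s,0) = exp(-2s)T(s,0) = 2sin(s) - sin(2s) + 3sin(4s). The boundary conditions carry over: u(0,τ) = u(π,τ) = 0.
Solve for u:
  Using separation of variables u = X(s)G(τ):
  Eigenfunctions: sin(ns), n = 1, 2, 3, ...
  General solution: u(s, τ) = Σ c_n sin(ns) exp(-n² τ)
  Matching u(s,0) = 2sin(s) - sin(2s) + 3sin(4s) term by term: c_1=2, c_2=-1, c_4=3.
Hence u(s,τ) = 2exp(-τ)sin(s) - exp(-4τ)sin(2s) + 3exp(-16τ)sin(4s).
Transform back: T(s,τ) = exp(2s)u(s,τ).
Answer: T(s, τ) = 2exp(2s)exp(-τ)sin(s) - exp(2s)exp(-4τ)sin(2s) + 3exp(2s)exp(-16τ)sin(4s)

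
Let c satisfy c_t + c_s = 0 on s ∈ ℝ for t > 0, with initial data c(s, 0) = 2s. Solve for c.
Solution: By characteristics (ds/dt = 1), c(s,t) = f(s - t) with f = c(·, 0).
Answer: c(s, t) = 2s - 2t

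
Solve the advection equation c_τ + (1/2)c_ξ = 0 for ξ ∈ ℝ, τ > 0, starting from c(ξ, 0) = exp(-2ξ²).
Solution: By method of characteristics (waves move right with speed 1/2):
Along characteristics ξ - (1/2)τ = const, c is constant, so c(ξ,τ) = f(ξ - (1/2)τ) with f = c(·, 0).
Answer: c(ξ, τ) = exp(-2(ξ - τ/2)²)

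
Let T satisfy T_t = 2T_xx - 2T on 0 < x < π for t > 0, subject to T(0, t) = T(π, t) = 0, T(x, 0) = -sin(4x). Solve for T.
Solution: Substitute T = exp(-2t)u, i.e. u = exp(2t)T.
By the product rule, T_t = exp(-2t)(u_t - 2u), T_xx = exp(-2t)u_xx.
Substituting into the PDE and dividing by exp(-2t): u_t - 2u = 2u_xx - 2u.
The lower-order terms cancel, leaving the standard heat equation u_t = 2u_xx.
Initial data for u: u(x,0) = T(x,0) = -sin(4x). The boundary conditions carry over: u(0,t) = u(π,t) = 0.
Solve for u:
  Using separation of variables u = X(x)G(t):
  Eigenfunctions: sin(nx), n = 1, 2, 3, ...
  General solution: u(x, t) = Σ c_n sin(nx) exp(-2n² t)
  Matching u(x,0) = -sin(4x) term by term: c_4=-1.
Hence u(x,t) = -exp(-32t)sin(4x).
Transform back: T(x,t) = exp(-2t)u(x,t).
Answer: T(x, t) = -exp(-34t)sin(4x)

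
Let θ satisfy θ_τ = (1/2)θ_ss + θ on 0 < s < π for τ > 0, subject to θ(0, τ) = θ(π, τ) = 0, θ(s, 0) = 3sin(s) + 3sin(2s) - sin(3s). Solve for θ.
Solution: Substitute θ = exp(τ)u.
Then θ_τ = exp(τ)(u_τ + u), θ_ss = exp(τ)u_ss; substituting and dividing by exp(τ), the lower-order terms cancel: u_τ = (1/2)u_ss (standard heat equation).
Data for u: u(s,0) = θ(s,0) = 3sin(s) + 3sin(2s) - sin(3s). The boundary conditions carry over: u(0,τ) = u(π,τ) = 0.
Separating variables: u = Σ c_n exp(-n²τ/2) sin(ns). From u(s,0) = 3sin(s) + 3sin(2s) - sin(3s): c_1=3, c_2=3, c_3=-1.
So u(s,τ) = 3exp(-2τ)sin(2s) + 3exp(-τ/2)sin(s) - exp(-9τ/2)sin(3s), and θ(s,τ) = exp(τ)u(s,τ).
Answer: θ(s, τ) = 3exp(τ/2)sin(s) + 3exp(-τ)sin(2s) - exp(-7τ/2)sin(3s)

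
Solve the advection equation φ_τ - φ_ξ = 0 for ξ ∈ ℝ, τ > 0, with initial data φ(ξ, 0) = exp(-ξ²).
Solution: By method of characteristics (waves move left with speed 1):
Along characteristics ξ + τ = const, φ is constant, so φ(ξ,τ) = f(ξ + τ) with f = φ(·, 0).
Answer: φ(ξ, τ) = exp(-(ξ + τ)²)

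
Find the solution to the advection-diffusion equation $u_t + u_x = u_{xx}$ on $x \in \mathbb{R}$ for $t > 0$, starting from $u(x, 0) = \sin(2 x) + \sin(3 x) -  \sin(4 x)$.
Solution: Moving frame: $\eta = x - t$, $\sigma = t$, $u = w(\eta,\sigma)$, so $u_t = w_{\sigma} - w_{\eta}$ and $u_{xx} = w_{\eta\eta}$.
Hence $u_t + u_x = w_{\sigma}$ and the PDE becomes the heat equation $w_{\sigma} = w_{\eta\eta}$ on $\eta \in \mathbb{R}$.
Initial data: $w(\eta,0) = u(\eta,0) = \sin(2 \eta) + \sin(3 \eta) - \sin(4 \eta)$. Each mode $\sin(n\eta)$ decays as $e^{-n^2\sigma}$ on $\mathbb{R}$, so $w(\eta,\sigma) = \sum c_n e^{-n^2\sigma} \sin(n\eta)$ with $c_2=1, c_3=1, c_4=-1$: $w(\eta,\sigma) = e^{-4 \sigma} \sin(2 \eta) + e^{-9 \sigma} \sin(3 \eta) - e^{-16 \sigma} \sin(4 \eta)$.
Substituting back: $u(x,t) = w(x - t, t)$.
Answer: $u(x, t) = - e^{-4 t} \sin(2 t - 2 x) -  e^{-9 t} \sin(3 t - 3 x) + e^{-16 t} \sin(4 t - 4 x)$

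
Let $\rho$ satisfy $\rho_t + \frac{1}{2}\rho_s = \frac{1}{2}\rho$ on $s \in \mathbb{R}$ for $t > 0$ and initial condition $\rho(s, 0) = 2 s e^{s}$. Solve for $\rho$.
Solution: Substitute $\rho = e^{s}u$.
Then $\rho_s = e^{s}(u_s + u)$, $\rho_t = e^{s}u_t$; substituting and dividing by $e^{s}$, the lower-order terms cancel: $u_t + \frac{1}{2}u_s = 0$ (standard advection equation).
Data for $u$: $u(s,0) = e^{-s}\rho(s,0) = 2 s$.
By characteristics ($ds/dt = 1/2$), $u(s,t) = f(s - \frac{1}{2}t)$ with $f = u( \cdot , 0)$.
So $u(s,t) = 2 s - t$, and $\rho(s,t) = e^{s}u(s,t)$.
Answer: $\rho(s, t) = 2 s e^{s} -  t e^{s}$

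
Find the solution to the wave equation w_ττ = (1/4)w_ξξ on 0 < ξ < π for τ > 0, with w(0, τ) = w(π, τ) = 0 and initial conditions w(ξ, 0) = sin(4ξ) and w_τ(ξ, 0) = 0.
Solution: Separating variables: w = Σ [A_n cos(ω_n τ) + B_n sin(ω_n τ)] sin(nξ), ω_n = n/2. From ICs: A_4=1.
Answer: w(ξ, τ) = sin(4ξ)cos(2τ)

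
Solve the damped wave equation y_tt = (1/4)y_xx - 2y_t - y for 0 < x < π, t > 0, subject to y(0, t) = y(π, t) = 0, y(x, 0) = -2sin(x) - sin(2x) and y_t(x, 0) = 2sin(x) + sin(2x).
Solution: Substitute y = exp(-t)u, i.e. u = exp(t)y.
By the product rule, y_t = exp(-t)(u_t - u), y_tt = exp(-t)(u_tt - 2u_t + u), y_xx = exp(-t)u_xx.
Substituting into the PDE and dividing by exp(-t): u_tt - 2u_t + u = (1/4)u_xx - 2(u_t - u) - u.
The lower-order terms cancel, leaving the standard wave equation u_tt = (1/4)u_xx.
Initial data for u: u(x,0) = y(x,0) = -2sin(x) - sin(2x); u_t(x,0) = y_t(x,0) + y(x,0) = 0. The boundary conditions carry over: u(0,t) = u(π,t) = 0.
Solve for u:
  Using separation of variables u = X(x)T(t):
  Eigenfunctions: sin(nx), n = 1, 2, 3, ...
  General solution: u(x, t) = Σ [A_n cos(n t/2) + B_n sin(n t/2)] sin(nx)
  From u(x,0) = -2sin(x) - sin(2x): A_1=-2, A_2=-1. From u_t(x,0) = 0: all B_n = 0.
Hence u(x,t) = -2sin(x)cos(t/2) - sin(2x)cos(t).
Transform back: y(x,t) = exp(-t)u(x,t).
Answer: y(x, t) = -2exp(-t)sin(x)cos(t/2) - exp(-t)sin(2x)cos(t)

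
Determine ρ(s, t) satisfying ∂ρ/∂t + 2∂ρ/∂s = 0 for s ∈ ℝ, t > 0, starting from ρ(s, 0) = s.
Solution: By method of characteristics (waves move right with speed 2):
Along characteristics s - 2t = const, ρ is constant, so ρ(s,t) = f(s - 2t) with f = ρ(·, 0).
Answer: ρ(s, t) = s - 2t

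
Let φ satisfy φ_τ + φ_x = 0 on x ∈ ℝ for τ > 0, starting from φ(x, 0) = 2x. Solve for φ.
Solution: By characteristics (dx/dτ = 1), φ(x,τ) = f(x - τ) with f = φ(·, 0).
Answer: φ(x, τ) = 2x - 2τ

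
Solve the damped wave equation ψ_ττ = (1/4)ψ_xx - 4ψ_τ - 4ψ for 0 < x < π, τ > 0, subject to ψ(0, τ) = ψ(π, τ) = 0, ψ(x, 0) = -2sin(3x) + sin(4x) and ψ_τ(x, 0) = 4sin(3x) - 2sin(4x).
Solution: Substitute ψ = exp(-2τ)u, i.e. u = exp(2τ)ψ.
By the product rule, ψ_τ = exp(-2τ)(u_τ - 2u), ψ_ττ = exp(-2τ)(u_ττ - 4u_τ + 4u), ψ_xx = exp(-2τ)u_xx.
Substituting into the PDE and dividing by exp(-2τ): u_ττ - 4u_τ + 4u = (1/4)u_xx - 4(u_τ - 2u) - 4u.
The lower-order terms cancel, leaving the standard wave equation u_ττ = (1/4)u_xx.
Initial data for u: u(x,0) = ψ(x,0) = -2sin(3x) + sin(4x); u_τ(x,0) = ψ_τ(x,0) + 2ψ(x,0) = 0. The boundary conditions carry over: u(0,τ) = u(π,τ) = 0.
Solve for u:
  Using separation of variables u = X(x)T(τ):
  Eigenfunctions: sin(nx), n = 1, 2, 3, ...
  General solution: u(x, τ) = Σ [A_n cos(n τ/2) + B_n sin(n τ/2)] sin(nx)
  From u(x,0) = -2sin(3x) + sin(4x): A_3=-2, A_4=1. From u_τ(x,0) = 0: all B_n = 0.
Hence u(x,τ) = -2sin(3x)cos(3τ/2) + sin(4x)cos(2τ).
Transform back: ψ(x,τ) = exp(-2τ)u(x,τ).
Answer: ψ(x, τ) = -2exp(-2τ)sin(3x)cos(3τ/2) + exp(-2τ)sin(4x)cos(2τ)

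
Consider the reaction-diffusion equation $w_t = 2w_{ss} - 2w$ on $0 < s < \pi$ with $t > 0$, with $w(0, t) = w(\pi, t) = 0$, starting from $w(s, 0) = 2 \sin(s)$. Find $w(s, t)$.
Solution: Substitute $w = e^{-2t}u$.
Then $w_t = e^{-2t}(u_t - 2u)$, $w_{ss} = e^{-2t}u_{ss}$; substituting and dividing by $e^{-2t}$, the lower-order terms cancel: $u_t = 2u_{ss}$ (standard heat equation).
Data for $u$: $u(s,0) = w(s,0) = 2 \sin(s)$. The boundary conditions carry over: $u(0,t) = u(\pi,t) = 0$.
Separating variables: $u = \sum c_n e^{-2n^2t} \sin(ns)$. From $u(s,0) = 2 \sin(s)$: $c_1=2$.
So $u(s,t) = 2 e^{-2 t} \sin(s)$, and $w(s,t) = e^{-2t}u(s,t)$.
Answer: $w(s, t) = 2 e^{-4 t} \sin(s)$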